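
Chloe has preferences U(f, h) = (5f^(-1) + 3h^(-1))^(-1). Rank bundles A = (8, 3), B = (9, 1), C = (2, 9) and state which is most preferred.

Evaluate utility at each bundle:
U(A) = 0.615.
U(B) = 0.281.
U(C) = 0.353.
Highest utility is A, so A ≻ C ≻ B.

Bundle A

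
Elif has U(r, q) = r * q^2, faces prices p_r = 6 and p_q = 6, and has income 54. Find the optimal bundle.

r* = 3, q* = 6

MU_r = q^2 and MU_q = 2·r·q.
MRS = MU_r/MU_q = (1/2)·q/r.
Tangency: set MRS = p_r/p_q = 6/6 = 1.
So (1/2)·q/r = 1, i.e. q = 2·r.
Substitute into the budget 6·r + 6·q = 54: 18·r = 54, so r* = 3.
Then q* = 2·3 = 6.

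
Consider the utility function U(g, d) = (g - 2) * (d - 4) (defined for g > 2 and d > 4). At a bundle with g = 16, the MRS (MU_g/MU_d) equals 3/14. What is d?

d = 7

MU_g = (d−4), MU_d = (g−2).
MRS = (d−4)/(g−2).
Substitute g = 16: MRS = (d − 4)/14. Setting this equal to 3/14 gives d − 4 = (3/14)·14 = 3, so d = 7.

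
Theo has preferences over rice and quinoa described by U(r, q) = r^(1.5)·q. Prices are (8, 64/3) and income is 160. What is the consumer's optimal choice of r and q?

MU_r = 1.5·√r·q and MU_q = r^(1.5).
MRS = MU_r/MU_q = (1.5)·q/r.
Tangency: set MRS = p_r/p_q = 8/(64/3) = 0.375.
So (1.5)·q/r = 0.375, i.e. q = 0.25·r.
Substitute into the budget 8·r + (64/3)·q = 160: (40/3)·r = 160, so r* = 12.
Then q* = 0.25·12 = 3.

r* = 12, q* = 3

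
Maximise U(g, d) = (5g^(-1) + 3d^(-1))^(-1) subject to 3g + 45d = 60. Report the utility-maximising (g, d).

g* = 5, d* = 1

For CES with ρ = -1, MRS = (5/3)·(d/g)^2.
Tangency: set MRS = p_g/p_d = 3/45 = 1/15.
So (d/g)^2 = 1/25; taking the square root, d/g = 0.2, i.e. d = 0.2·g.
Substitute into the budget 3·g + 45·d = 60: 12·g = 60, so g* = 5 and d* = 0.2·5 = 1.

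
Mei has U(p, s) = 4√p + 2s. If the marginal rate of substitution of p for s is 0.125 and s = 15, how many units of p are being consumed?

p = 64

MU_p = 4/(2√p), MU_s = 2.
MRS = 4/(2√p) ÷ 2.
MRS depends only on p: 1/√p = 0.125 ⇒ √p = 1/0.125 = 8 ⇒ p = 64.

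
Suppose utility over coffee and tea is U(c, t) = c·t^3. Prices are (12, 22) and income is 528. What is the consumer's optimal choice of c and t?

MU_c = t^3 and MU_t = 3·c·t^2.
MRS = MU_c/MU_t = (1/3)·t/c.
Tangency: set MRS = p_c/p_t = 12/22 = 6/11.
So (1/3)·t/c = 6/11, i.e. t = (18/11)·c.
Substitute into the budget 12·c + 22·t = 528: 48·c = 528, so c* = 11.
Then t* = (18/11)·11 = 18.

c* = 11, t* = 18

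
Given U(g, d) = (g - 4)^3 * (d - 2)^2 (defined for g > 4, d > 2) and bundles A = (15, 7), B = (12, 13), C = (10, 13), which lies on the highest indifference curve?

Evaluate utility at each bundle:
U(A) = 33275.
U(B) = 61952.
U(C) = 26136.
Highest utility is B, so B ≻ A ≻ C.

Bundle B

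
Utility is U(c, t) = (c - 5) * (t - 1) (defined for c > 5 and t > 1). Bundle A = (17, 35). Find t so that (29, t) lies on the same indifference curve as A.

t = 18

U(17, 35) = 408.
Set U(29, t) = 408 and solve.
With c = 29: (29 − 5) = 24, so (t − 1) = 408/24 = 17.
So t = 1 + 17 = 18.
Check: U(29, 18) = 408.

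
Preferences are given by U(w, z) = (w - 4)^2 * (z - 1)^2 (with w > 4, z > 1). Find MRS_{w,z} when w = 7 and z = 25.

MRS = 8

MU_w = 2·(w−4)·(z−1)^2, MU_z = 2·(w−4)^2·(z−1).
MRS = (z−1)/(w−4).
At (7, 25): MRS = 8.
The indifference curve has slope −8 at this bundle.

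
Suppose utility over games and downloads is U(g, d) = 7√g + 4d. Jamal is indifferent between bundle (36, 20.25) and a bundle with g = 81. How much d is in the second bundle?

d = 15

U(36, 20.25) = 123.
Set U(81, d) = 123 and solve.
With g = 81: √81 = 9, so 4d = 123 − 7·9 = 60 and d = 15.
Check: U(81, 15) = 123.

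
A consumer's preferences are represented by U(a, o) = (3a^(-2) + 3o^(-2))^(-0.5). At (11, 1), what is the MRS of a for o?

MRS = 1/1331

For CES with ρ = -2, MRS = (o/a)^3.
At (11, 1): MRS = 1/1331.
So at (11, 1) the consumer would give up 1/1331 units of o for one more unit of a.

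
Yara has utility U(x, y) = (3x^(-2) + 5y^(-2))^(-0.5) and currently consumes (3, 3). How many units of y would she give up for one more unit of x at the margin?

For CES with ρ = -2, MRS = (3/5)·(y/x)^3.
At (3, 3): MRS = 0.6.
The indifference curve has slope −0.6 at this bundle.

MRS = 0.6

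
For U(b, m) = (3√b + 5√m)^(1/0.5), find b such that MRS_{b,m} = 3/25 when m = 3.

For CES with ρ = 0.5, MRS = (3/5)·√(m/b).
Setting (3/5)·√(3/b) = 3/25 gives √(3/b) = 0.2, so 3/b = 1/25 and b = 75.

b = 75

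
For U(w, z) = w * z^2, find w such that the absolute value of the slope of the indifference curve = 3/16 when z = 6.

w = 16

MU_w = z^2 and MU_z = 2·w·z.
MRS = MU_w/MU_z = (1/2)·z/w.
Substitute z = 6: MRS = 3/w. Setting 3/w = 3/16 gives w = 3/(3/16) = 16.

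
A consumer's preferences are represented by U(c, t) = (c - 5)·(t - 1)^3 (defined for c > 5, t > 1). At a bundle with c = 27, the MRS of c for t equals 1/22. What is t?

t = 4

MU_c = (t−1)^3, MU_t = 3·(c−5)·(t−1)^2.
MRS = (1/3)·(t−1)/(c−5).
Substitute c = 27: MRS = (t − 1)/66. Setting this equal to 1/22 gives t − 1 = (1/22)·66 = 3, so t = 4.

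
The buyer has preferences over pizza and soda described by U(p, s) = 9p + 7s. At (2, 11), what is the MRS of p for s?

MU_p = 9, MU_s = 7, so MRS = 9/7 at every bundle.
At (2, 11): MRS = 9/7.
The indifference curve has slope −9/7 at this bundle.

MRS = 9/7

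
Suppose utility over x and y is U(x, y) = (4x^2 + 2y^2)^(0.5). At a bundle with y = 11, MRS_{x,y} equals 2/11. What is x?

x = 1

For CES with ρ = 2, MRS = (4/2)·(y/x)^(-1).
Setting (4/2)·(11/x)^(-1) = 2/11 gives (11/x)^(-1) = 1/11, so 11/x = 11 and x = 1.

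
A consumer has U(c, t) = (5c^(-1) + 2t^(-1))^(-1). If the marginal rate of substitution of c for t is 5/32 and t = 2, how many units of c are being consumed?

c = 8

For CES with ρ = -1, MRS = (5/2)·(t/c)^2.
Setting (5/2)·(2/c)^2 = 5/32 gives (2/c)^2 = 1/16, so 2/c = 0.25 and c = 8.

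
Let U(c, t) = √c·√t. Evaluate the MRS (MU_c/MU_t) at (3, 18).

MU_c = 0.5·c^(-0.5)·√t and MU_t = 0.5·√c·t^(-0.5).
MRS = MU_c/MU_t = t/c.
At (3, 18): MRS = 6.
That is, one extra unit of c is worth 6 units of t at the margin.

MRS = 6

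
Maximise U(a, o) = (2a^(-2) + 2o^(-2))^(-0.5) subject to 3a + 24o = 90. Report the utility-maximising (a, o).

a* = 6, o* = 3

For CES with ρ = -2, MRS = (o/a)^3.
Tangency: set MRS = p_a/p_o = 3/24 = 0.125.
So (o/a)^3 = 0.125; taking the cube root, o/a = 0.5, i.e. o = 0.5·a.
Substitute into the budget 3·a + 24·o = 90: 15·a = 90, so a* = 6 and o* = 0.5·6 = 3.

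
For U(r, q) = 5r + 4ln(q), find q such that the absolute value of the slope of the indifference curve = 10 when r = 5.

q = 8

MU_r = 5, MU_q = 4/q.
MRS = 5 ÷ (4/q).
MRS depends only on q: 1.25·q = 10 ⇒ q = 10/1.25 = 8.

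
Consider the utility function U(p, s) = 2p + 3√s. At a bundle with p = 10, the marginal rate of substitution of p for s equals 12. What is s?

MU_p = 2, MU_s = 3/(2√s).
MRS = 2 ÷ (3/(2√s)).
MRS depends only on s: (4/3)·√s = 12 ⇒ √s = 12/(4/3) = 9 ⇒ s = 81.

s = 81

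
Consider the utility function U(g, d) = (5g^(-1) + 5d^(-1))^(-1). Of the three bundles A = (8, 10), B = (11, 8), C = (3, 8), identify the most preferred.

Bundle B

Evaluate utility at each bundle:
U(A) = 0.889.
U(B) = 0.926.
U(C) = 0.436.
Highest utility is B, so B ≻ A ≻ C.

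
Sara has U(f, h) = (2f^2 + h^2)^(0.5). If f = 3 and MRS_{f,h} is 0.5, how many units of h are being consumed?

For CES with ρ = 2, MRS = (2/1)·(h/f)^(-1).
Setting (2/1)·(h/3)^(-1) = 0.5 gives (h/3)^(-1) = 0.25, so h/3 = 4 and h = 12.

h = 12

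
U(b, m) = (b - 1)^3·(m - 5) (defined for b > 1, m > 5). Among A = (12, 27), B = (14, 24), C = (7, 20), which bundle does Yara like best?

Evaluate utility at each bundle:
U(A) = 29282.
U(B) = 41743.
U(C) = 3240.
Highest utility is B, so B ≻ A ≻ C.

Bundle B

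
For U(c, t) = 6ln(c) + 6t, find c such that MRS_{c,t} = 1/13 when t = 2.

MU_c = 6/c, MU_t = 6.
MRS = 6/c ÷ 6.
MRS depends only on c: 1/c = 1/13 ⇒ c = 1/(1/13) = 13.

c = 13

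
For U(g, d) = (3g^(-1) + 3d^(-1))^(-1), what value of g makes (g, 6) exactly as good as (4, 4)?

U depends on (g, d) only through S = 3g^(-1) + 3d^(-1), so equal utility means equal S. At (4, 4): S = 1.5.
With d = 6: 3·6^(-1) = 0.5, so 3g^(-1) = 1.5 − 0.5 = 1, i.e. g^(-1) = 1/3.
Hence g = 1/(1/3) = 3.
Check: U(3, 6) = 0.6667.

g = 3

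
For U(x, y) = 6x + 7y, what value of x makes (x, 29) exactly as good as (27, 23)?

x = 20

U(27, 23) = 323.
Set U(x, 29) = 323 and solve.
6x + 7·29 = 323 ⇒ 6x = 120 ⇒ x = 20.
Check: U(20, 29) = 323.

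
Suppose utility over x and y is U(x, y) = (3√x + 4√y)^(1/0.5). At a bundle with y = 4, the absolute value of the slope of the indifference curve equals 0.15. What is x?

For CES with ρ = 0.5, MRS = (3/4)·√(y/x).
Setting (3/4)·√(4/x) = 0.15 gives √(4/x) = 0.2, so 4/x = 1/25 and x = 100.

x = 100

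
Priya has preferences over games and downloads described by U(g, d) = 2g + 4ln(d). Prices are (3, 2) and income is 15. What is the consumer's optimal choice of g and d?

g* = 3, d* = 3

MU_g = 2, MU_d = 4/d.
MRS = 2 ÷ (4/d).
Tangency: set MRS = p_g/p_d = 3/2 = 1.5.
MRS depends only on d: 0.5·d = 1.5 ⇒ d* = 1.5/0.5 = 3.
From the budget, 3·g = 15 − 2·3 = 9, so g* = 3.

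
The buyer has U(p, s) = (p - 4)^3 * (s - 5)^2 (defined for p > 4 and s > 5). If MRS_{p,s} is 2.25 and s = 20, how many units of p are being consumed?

MU_p = 3·(p−4)^2·(s−5)^2, MU_s = 2·(p−4)^3·(s−5).
MRS = (3/2)·(s−5)/(p−4).
Substitute s = 20: MRS = 22.5/(p − 4). Setting this equal to 2.25 gives p − 4 = 22.5/2.25 = 10, so p = 14.

p = 14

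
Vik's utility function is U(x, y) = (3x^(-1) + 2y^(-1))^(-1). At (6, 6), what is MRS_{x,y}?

For CES with ρ = -1, MRS = (3/2)·(y/x)^2.
At (6, 6): MRS = 1.5.
The indifference curve has slope −1.5 at this bundle.

MRS = 1.5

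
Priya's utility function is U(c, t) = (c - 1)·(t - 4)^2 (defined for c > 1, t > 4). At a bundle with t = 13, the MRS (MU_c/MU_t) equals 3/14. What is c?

c = 22

MU_c = (t−4)^2, MU_t = 2·(c−1)·(t−4).
MRS = (1/2)·(t−4)/(c−1).
Substitute t = 13: MRS = 4.5/(c − 1). Setting this equal to 3/14 gives c − 1 = 4.5/(3/14) = 21, so c = 22.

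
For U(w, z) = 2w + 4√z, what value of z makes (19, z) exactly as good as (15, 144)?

U(15, 144) = 78.
Set U(19, z) = 78 and solve.
With w = 19: 4√z = 78 − 2·19 = 40, so √z = 10 and z = 100.
Check: U(19, 100) = 78.

z = 100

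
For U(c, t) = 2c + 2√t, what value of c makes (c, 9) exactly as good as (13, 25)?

c = 15

U(13, 25) = 36.
Set U(c, 9) = 36 and solve.
With t = 9: √9 = 3, so 2c = 36 − 2·3 = 30 and c = 15.
Check: U(15, 9) = 36.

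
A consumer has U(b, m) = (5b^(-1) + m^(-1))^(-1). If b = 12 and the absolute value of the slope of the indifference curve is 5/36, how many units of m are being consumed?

m = 2

For CES with ρ = -1, MRS = (5/1)·(m/b)^2.
Setting (5/1)·(m/12)^2 = 5/36 gives (m/12)^2 = 1/36, so m/12 = 1/6 and m = 2.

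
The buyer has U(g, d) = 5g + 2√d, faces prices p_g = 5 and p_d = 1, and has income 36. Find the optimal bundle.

g* = 7, d* = 1

MU_g = 5, MU_d = 2/(2√d).
MRS = 5 ÷ (2/(2√d)).
Tangency: set MRS = p_g/p_d = 5/1 = 5.
MRS depends only on d: 5·√d = 5 ⇒ √d = 5/5 = 1 ⇒ d* = 1.
From the budget, 5·g = 36 − 1·1 = 35, so g* = 7.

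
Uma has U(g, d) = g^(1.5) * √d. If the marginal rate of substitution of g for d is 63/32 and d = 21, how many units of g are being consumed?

MU_g = 1.5·√g·√d and MU_d = 0.5·g^(1.5)·d^(-0.5).
MRS = MU_g/MU_d = (3)·d/g.
Substitute d = 21: MRS = 63/g. Setting 63/g = 63/32 gives g = 63/(63/32) = 32.

g = 32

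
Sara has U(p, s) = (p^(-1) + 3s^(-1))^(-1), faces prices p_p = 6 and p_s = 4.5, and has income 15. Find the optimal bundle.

p* = 1, s* = 2

For CES with ρ = -1, MRS = (1/3)·(s/p)^2.
Tangency: set MRS = p_p/p_s = 6/4.5 = 4/3.
So (s/p)^2 = 4; taking the square root, s/p = 2, i.e. s = 2·p.
Substitute into the budget 6·p + 4.5·s = 15: 15·p = 15, so p* = 1 and s* = 2·1 = 2.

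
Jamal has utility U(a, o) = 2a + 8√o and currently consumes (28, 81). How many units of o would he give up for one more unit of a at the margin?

MU_a = 2, MU_o = 8/(2√o).
MRS = 2 ÷ (8/(2√o)).
At (28, 81): MRS = 4.5.
That is, one extra unit of a is worth 4.5 units of o at the margin.

MRS = 4.5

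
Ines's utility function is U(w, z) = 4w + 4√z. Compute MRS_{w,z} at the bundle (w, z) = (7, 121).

MRS = 22

MU_w = 4, MU_z = 4/(2√z).
MRS = 4 ÷ (4/(2√z)).
At (7, 121): MRS = 22.
The indifference curve has slope −22 at this bundle.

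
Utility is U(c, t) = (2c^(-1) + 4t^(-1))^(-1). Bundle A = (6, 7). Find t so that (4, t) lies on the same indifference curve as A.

t = 168/17

U depends on (c, t) only through S = 2c^(-1) + 4t^(-1), so equal utility means equal S. At (6, 7): S = 19/21.
With c = 4: 2·4^(-1) = 0.5, so 4t^(-1) = 19/21 − 0.5 = 17/42, i.e. t^(-1) = 17/168.
Hence t = 1/(17/168) = 168/17.
Check: U(4, 168/17) = 1.1053.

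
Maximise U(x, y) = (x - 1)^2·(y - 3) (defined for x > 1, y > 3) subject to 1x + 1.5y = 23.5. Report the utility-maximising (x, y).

MU_x = 2·(x−1)·(y−3), MU_y = (x−1)^2.
MRS = (2/1)·(y−3)/(x−1).
Tangency: set MRS = p_x/p_y = 1/1.5 = 2/3.
So (2/1)·(y − 3)/(x − 1) = 2/3, i.e. (y − 3) = (1/3)·(x − 1).
Rewrite the budget in excess-of-subsistence terms: 1·(x − 1) + 1.5·(y − 3) = 23.5 − 1·1 − 1.5·3 = 18.
Substituting, 1.5·(x − 1) = 18, so x − 1 = 12 and x* = 13.
Then y − 3 = (1/3)·12 = 4, so y* = 7.

x* = 13, y* = 7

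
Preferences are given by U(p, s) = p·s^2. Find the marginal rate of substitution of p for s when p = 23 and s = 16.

MU_p = s^2 and MU_s = 2·p·s.
MRS = MU_p/MU_s = (1/2)·s/p.
At (23, 16): MRS = 8/23.
So at (23, 16) the consumer would give up 8/23 units of s for one more unit of p.

MRS = 8/23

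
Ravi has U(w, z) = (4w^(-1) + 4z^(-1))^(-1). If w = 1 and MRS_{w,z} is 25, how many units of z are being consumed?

For CES with ρ = -1, MRS = (z/w)^2.
Setting (z/1)^2 = 25 gives z/1 = 5 and z = 5.

z = 5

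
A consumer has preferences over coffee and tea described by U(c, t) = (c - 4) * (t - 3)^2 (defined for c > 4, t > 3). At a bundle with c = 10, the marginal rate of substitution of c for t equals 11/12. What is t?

MU_c = (t−3)^2, MU_t = 2·(c−4)·(t−3).
MRS = (1/2)·(t−3)/(c−4).
Substitute c = 10: MRS = (t − 3)/12. Setting this equal to 11/12 gives t − 3 = (11/12)·12 = 11, so t = 14.

t = 14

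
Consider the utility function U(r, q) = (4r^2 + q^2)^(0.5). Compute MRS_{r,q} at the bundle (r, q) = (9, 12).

For CES with ρ = 2, MRS = (4/1)·(q/r)^(-1).
At (9, 12): MRS = 3.
So at (9, 12) the consumer would give up 3 units of q for one more unit of r.

MRS = 3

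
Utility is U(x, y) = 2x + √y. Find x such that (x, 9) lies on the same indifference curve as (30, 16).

U(30, 16) = 64.
Set U(x, 9) = 64 and solve.
With y = 9: √9 = 3, so 2x = 64 − 3 = 61 and x = 30.5.
Check: U(30.5, 9) = 64.

x = 30.5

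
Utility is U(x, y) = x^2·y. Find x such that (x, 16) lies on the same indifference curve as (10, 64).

x = 20

U(10, 64) = 6400.
Set U(x, 16) = 6400 and solve.
With y = 16: x^2 = 6400/16 = 400; taking the square root, x = 20.
Check: U(20, 16) = 6400.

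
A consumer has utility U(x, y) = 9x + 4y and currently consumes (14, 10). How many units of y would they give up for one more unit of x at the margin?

MU_x = 9, MU_y = 4, so MRS = 9/4 = 2.25 at every bundle.
At (14, 10): MRS = 2.25.
That is, one extra unit of x is worth 2.25 units of y at the margin.

MRS = 2.25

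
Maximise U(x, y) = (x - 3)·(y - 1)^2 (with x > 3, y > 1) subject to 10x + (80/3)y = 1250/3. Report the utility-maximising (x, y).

MU_x = (y−1)^2, MU_y = 2·(x−3)·(y−1).
MRS = (1/2)·(y−1)/(x−3).
Tangency: set MRS = p_x/p_y = 10/(80/3) = 0.375.
So (1/2)·(y − 1)/(x − 3) = 0.375, i.e. (y − 1) = 0.75·(x − 3).
Rewrite the budget in excess-of-subsistence terms: 10·(x − 3) + (80/3)·(y − 1) = 1250/3 − 10·3 − (80/3)·1 = 360.
Substituting, 30·(x − 3) = 360, so x − 3 = 12 and x* = 15.
Then y − 1 = 0.75·12 = 9, so y* = 10.

x* = 15, y* = 10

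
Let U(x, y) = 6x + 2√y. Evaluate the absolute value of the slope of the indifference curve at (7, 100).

MU_x = 6, MU_y = 2/(2√y).
MRS = 6 ÷ (2/(2√y)).
At (7, 100): MRS = 60.
That is, one extra unit of x is worth 60 units of y at the margin.

MRS = 60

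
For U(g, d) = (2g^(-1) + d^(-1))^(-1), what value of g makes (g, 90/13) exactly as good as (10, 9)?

g = 12

U depends on (g, d) only through S = 2g^(-1) + d^(-1), so equal utility means equal S. At (10, 9): S = 14/45.
With d = 90/13: (90/13)^(-1) = 13/90, so 2g^(-1) = 14/45 − 13/90 = 1/6, i.e. g^(-1) = 1/12.
Hence g = 1/(1/12) = 12.
Check: U(12, 90/13) = 3.2143.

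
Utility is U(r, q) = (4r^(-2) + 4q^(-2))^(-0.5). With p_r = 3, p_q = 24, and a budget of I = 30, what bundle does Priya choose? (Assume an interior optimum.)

For CES with ρ = -2, MRS = (q/r)^3.
Tangency: set MRS = p_r/p_q = 3/24 = 0.125.
So (q/r)^3 = 0.125; taking the cube root, q/r = 0.5, i.e. q = 0.5·r.
Substitute into the budget 3·r + 24·q = 30: 15·r = 30, so r* = 2 and q* = 0.5·2 = 1.

r* = 2, q* = 1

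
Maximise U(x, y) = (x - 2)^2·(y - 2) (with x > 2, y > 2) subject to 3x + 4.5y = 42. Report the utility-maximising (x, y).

x* = 8, y* = 4

MU_x = 2·(x−2)·(y−2), MU_y = (x−2)^2.
MRS = (2/1)·(y−2)/(x−2).
Tangency: set MRS = p_x/p_y = 3/4.5 = 2/3.
So (2/1)·(y − 2)/(x − 2) = 2/3, i.e. (y − 2) = (1/3)·(x − 2).
Rewrite the budget in excess-of-subsistence terms: 3·(x − 2) + 4.5·(y − 2) = 42 − 3·2 − 4.5·2 = 27.
Substituting, 4.5·(x − 2) = 27, so x − 2 = 6 and x* = 8.
Then y − 2 = (1/3)·6 = 2, so y* = 4.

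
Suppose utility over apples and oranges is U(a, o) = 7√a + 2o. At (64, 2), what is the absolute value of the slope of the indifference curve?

MU_a = 7/(2√a), MU_o = 2.
MRS = 7/(2√a) ÷ 2.
At (64, 2): MRS = 7/32.
That is, one extra unit of a is worth 7/32 units of o at the margin.

MRS = 7/32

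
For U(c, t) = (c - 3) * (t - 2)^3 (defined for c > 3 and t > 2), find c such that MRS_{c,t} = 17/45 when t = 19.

MU_c = (t−2)^3, MU_t = 3·(c−3)·(t−2)^2.
MRS = (1/3)·(t−2)/(c−3).
Substitute t = 19: MRS = (17/3)/(c − 3). Setting this equal to 17/45 gives c − 3 = (17/3)/(17/45) = 15, so c = 18.

c = 18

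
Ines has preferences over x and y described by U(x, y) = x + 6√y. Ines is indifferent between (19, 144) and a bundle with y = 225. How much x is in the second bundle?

x = 1

U(19, 144) = 91.
Set U(x, 225) = 91 and solve.
With y = 225: √225 = 15, so x = 91 − 6·15 = 1.
Check: U(1, 225) = 91.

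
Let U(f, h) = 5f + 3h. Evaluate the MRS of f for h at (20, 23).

MRS = 5/3

MU_f = 5, MU_h = 3, so MRS = 5/3 at every bundle.
At (20, 23): MRS = 5/3.
The indifference curve has slope −5/3 at this bundle.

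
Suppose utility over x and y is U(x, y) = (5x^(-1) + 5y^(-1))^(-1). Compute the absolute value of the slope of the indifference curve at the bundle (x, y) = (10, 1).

MRS = 1/100

For CES with ρ = -1, MRS = (y/x)^2.
At (10, 1): MRS = 1/100.
That is, one extra unit of x is worth 1/100 units of y at the margin.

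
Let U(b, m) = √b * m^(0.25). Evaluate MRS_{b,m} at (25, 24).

MRS = 48/25

MU_b = 0.5·b^(-0.5)·m^(0.25) and MU_m = 0.25·√b·m^(-0.75).
MRS = MU_b/MU_m = (2)·m/b.
At (25, 24): MRS = 48/25.
That is, one extra unit of b is worth 48/25 units of m at the margin.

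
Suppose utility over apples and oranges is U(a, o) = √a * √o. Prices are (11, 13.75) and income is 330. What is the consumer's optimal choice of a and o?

MU_a = 0.5·a^(-0.5)·√o and MU_o = 0.5·√a·o^(-0.5).
MRS = MU_a/MU_o = o/a.
Tangency: set MRS = p_a/p_o = 11/13.75 = 0.8.
So o/a = 0.8, i.e. o = 0.8·a.
Substitute into the budget 11·a + 13.75·o = 330: 22·a = 330, so a* = 15.
Then o* = 0.8·15 = 12.

a* = 15, o* = 12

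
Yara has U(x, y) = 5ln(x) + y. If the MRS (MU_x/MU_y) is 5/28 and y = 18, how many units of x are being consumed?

x = 28

MU_x = 5/x, MU_y = 1.
MRS = 5/x ÷ 1.
MRS depends only on x: 5/x = 5/28 ⇒ x = 5/(5/28) = 28.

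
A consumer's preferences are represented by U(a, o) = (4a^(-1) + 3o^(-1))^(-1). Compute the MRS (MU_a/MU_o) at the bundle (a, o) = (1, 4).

For CES with ρ = -1, MRS = (4/3)·(o/a)^2.
At (1, 4): MRS = 64/3.
So at (1, 4) the consumer would give up 64/3 units of o for one more unit of a.

MRS = 64/3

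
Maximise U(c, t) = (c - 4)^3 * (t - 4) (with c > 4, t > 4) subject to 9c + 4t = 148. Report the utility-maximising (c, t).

c* = 12, t* = 10

MU_c = 3·(c−4)^2·(t−4), MU_t = (c−4)^3.
MRS = (3/1)·(t−4)/(c−4).
Tangency: set MRS = p_c/p_t = 9/4 = 2.25.
So (3/1)·(t − 4)/(c − 4) = 2.25, i.e. (t − 4) = 0.75·(c − 4).
Rewrite the budget in excess-of-subsistence terms: 9·(c − 4) + 4·(t − 4) = 148 − 9·4 − 4·4 = 96.
Substituting, 12·(c − 4) = 96, so c − 4 = 8 and c* = 12.
Then t − 4 = 0.75·8 = 6, so t* = 10.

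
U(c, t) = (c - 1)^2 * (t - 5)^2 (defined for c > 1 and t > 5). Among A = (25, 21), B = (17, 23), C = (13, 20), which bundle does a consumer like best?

Evaluate utility at each bundle:
U(A) = 147456.
U(B) = 82944.
U(C) = 32400.
Highest utility is A, so A ≻ B ≻ C.

Bundle A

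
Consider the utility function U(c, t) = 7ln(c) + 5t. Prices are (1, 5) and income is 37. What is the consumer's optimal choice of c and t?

c* = 7, t* = 6

MU_c = 7/c, MU_t = 5.
MRS = 7/c ÷ 5.
Tangency: set MRS = p_c/p_t = 1/5 = 0.2.
MRS depends only on c: 1.4/c = 0.2 ⇒ c* = 1.4/0.2 = 7.
From the budget, 5·t = 37 − 1·7 = 30, so t* = 6.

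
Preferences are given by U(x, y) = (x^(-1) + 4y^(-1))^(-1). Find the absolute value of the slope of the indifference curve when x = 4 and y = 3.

MRS = 9/64

For CES with ρ = -1, MRS = (1/4)·(y/x)^2.
At (4, 3): MRS = 9/64.
That is, one extra unit of x is worth 9/64 units of y at the margin.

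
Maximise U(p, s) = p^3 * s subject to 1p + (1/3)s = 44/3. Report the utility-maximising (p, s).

p* = 11, s* = 11

MU_p = 3·p^2·s and MU_s = p^3.
MRS = MU_p/MU_s = (3/1)·s/p.
Tangency: set MRS = p_p/p_s = 1/(1/3) = 3.
So (3/1)·s/p = 3, i.e. s = p.
Substitute into the budget 1·p + (1/3)·s = 44/3: (4/3)·p = 44/3, so p* = 11.
Then s* = 11.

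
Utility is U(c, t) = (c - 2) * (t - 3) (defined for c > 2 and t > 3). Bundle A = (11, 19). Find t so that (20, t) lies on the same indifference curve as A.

U(11, 19) = 144.
Set U(20, t) = 144 and solve.
With c = 20: (20 − 2) = 18, so (t − 3) = 144/18 = 8.
So t = 3 + 8 = 11.
Check: U(20, 11) = 144.

t = 11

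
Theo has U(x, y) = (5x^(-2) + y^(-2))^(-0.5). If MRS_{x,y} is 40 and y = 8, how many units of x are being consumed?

For CES with ρ = -2, MRS = (5/1)·(y/x)^3.
Setting (5/1)·(8/x)^3 = 40 gives (8/x)^3 = 8, so 8/x = 2 and x = 4.

x = 4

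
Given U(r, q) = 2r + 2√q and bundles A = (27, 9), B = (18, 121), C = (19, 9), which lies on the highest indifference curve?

Bundle A

Evaluate utility at each bundle:
U(A) = 60.000.
U(B) = 58.000.
U(C) = 44.000.
Highest utility is A, so A ≻ B ≻ C.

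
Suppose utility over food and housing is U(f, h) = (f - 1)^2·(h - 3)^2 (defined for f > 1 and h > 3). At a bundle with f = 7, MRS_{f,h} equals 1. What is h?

MU_f = 2·(f−1)·(h−3)^2, MU_h = 2·(f−1)^2·(h−3).
MRS = (h−3)/(f−1).
Substitute f = 7: MRS = (h − 3)/6. Setting this equal to 1 gives h − 3 = 1·6 = 6, so h = 9.

h = 9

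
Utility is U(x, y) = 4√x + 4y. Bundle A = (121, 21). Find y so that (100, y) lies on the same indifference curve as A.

U(121, 21) = 128.
Set U(100, y) = 128 and solve.
With x = 100: √100 = 10, so 4y = 128 − 4·10 = 88 and y = 22.
Check: U(100, 22) = 128.

y = 22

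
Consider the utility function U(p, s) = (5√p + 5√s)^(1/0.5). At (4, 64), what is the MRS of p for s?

For CES with ρ = 0.5, MRS = √(s/p).
At (4, 64): MRS = 4.
The indifference curve has slope −4 at this bundle.

MRS = 4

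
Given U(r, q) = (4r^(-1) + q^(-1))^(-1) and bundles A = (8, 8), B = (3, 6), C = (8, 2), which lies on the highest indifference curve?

Bundle A

Evaluate utility at each bundle:
U(A) = 1.600.
U(B) = 0.667.
U(C) = 1.000.
Highest utility is A, so A ≻ C ≻ B.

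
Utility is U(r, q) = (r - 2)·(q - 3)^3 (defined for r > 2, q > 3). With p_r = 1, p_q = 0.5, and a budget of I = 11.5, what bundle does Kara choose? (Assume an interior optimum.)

r* = 4, q* = 15

MU_r = (q−3)^3, MU_q = 3·(r−2)·(q−3)^2.
MRS = (1/3)·(q−3)/(r−2).
Tangency: set MRS = p_r/p_q = 1/0.5 = 2.
So (1/3)·(q − 3)/(r − 2) = 2, i.e. (q − 3) = 6·(r − 2).
Rewrite the budget in excess-of-subsistence terms: 1·(r − 2) + 0.5·(q − 3) = 11.5 − 1·2 − 0.5·3 = 8.
Substituting, 4·(r − 2) = 8, so r − 2 = 2 and r* = 4.
Then q − 3 = 6·2 = 12, so q* = 15.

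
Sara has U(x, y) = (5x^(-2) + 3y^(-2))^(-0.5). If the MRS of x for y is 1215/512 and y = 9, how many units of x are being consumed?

For CES with ρ = -2, MRS = (5/3)·(y/x)^3.
Setting (5/3)·(9/x)^3 = 1215/512 gives (9/x)^3 = 729/512, so 9/x = 1.125 and x = 8.

x = 8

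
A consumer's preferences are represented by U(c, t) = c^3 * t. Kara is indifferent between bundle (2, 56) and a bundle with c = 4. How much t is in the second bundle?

t = 7

U(2, 56) = 448.
Set U(4, t) = 448 and solve.
With c = 4: 4^3 = 64, so t = 448/64 = 7.
Check: U(4, 7) = 448.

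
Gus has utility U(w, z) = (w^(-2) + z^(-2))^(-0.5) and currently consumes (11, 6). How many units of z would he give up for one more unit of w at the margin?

MRS = 216/1331

For CES with ρ = -2, MRS = (z/w)^3.
At (11, 6): MRS = 216/1331.
That is, one extra unit of w is worth 216/1331 units of z at the margin.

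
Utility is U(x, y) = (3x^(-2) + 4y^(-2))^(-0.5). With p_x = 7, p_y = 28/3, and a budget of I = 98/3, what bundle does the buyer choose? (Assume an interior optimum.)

x* = 2, y* = 2

For CES with ρ = -2, MRS = (3/4)·(y/x)^3.
Tangency: set MRS = p_x/p_y = 7/(28/3) = 0.75.
So (y/x)^3 = 1; taking the cube root, y/x = 1, i.e. y = x.
Substitute into the budget 7·x + (28/3)·y = 98/3: (49/3)·x = 98/3, so x* = 2 and y* = 2.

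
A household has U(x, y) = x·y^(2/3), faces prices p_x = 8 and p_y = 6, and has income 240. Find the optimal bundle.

MU_x = y^(2/3) and MU_y = 2/3·x·y^(-1/3).
MRS = MU_x/MU_y = (1.5)·y/x.
Tangency: set MRS = p_x/p_y = 8/6 = 4/3.
So (1.5)·y/x = 4/3, i.e. y = (8/9)·x.
Substitute into the budget 8·x + 6·y = 240: (40/3)·x = 240, so x* = 18.
Then y* = (8/9)·18 = 16.

x* = 18, y* = 16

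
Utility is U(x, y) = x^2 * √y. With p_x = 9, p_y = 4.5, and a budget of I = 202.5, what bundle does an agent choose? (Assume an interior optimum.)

MU_x = 2·x·√y and MU_y = 0.5·x^2·y^(-0.5).
MRS = MU_x/MU_y = (4)·y/x.
Tangency: set MRS = p_x/p_y = 9/4.5 = 2.
So (4)·y/x = 2, i.e. y = 0.5·x.
Substitute into the budget 9·x + 4.5·y = 202.5: 11.25·x = 202.5, so x* = 18.
Then y* = 0.5·18 = 9.

x* = 18, y* = 9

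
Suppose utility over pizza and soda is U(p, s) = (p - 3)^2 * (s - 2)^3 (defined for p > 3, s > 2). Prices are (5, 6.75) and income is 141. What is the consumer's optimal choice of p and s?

MU_p = 2·(p−3)·(s−2)^3, MU_s = 3·(p−3)^2·(s−2)^2.
MRS = (2/3)·(s−2)/(p−3).
Tangency: set MRS = p_p/p_s = 5/6.75 = 20/27.
So (2/3)·(s − 2)/(p − 3) = 20/27, i.e. (s − 2) = (10/9)·(p − 3).
Rewrite the budget in excess-of-subsistence terms: 5·(p − 3) + 6.75·(s − 2) = 141 − 5·3 − 6.75·2 = 112.5.
Substituting, 12.5·(p − 3) = 112.5, so p − 3 = 9 and p* = 12.
Then s − 2 = (10/9)·9 = 10, so s* = 12.

p* = 12, s* = 12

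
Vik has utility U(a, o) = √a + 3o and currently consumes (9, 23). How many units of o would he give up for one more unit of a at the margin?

MRS = 1/18

MU_a = 1/(2√a), MU_o = 3.
MRS = 1/(2√a) ÷ 3.
At (9, 23): MRS = 1/18.
That is, one extra unit of a is worth 1/18 units of o at the margin.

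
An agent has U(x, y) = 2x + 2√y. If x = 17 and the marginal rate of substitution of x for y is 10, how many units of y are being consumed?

MU_x = 2, MU_y = 2/(2√y).
MRS = 2 ÷ (2/(2√y)).
MRS depends only on y: 2·√y = 10 ⇒ √y = 10/2 = 5 ⇒ y = 25.

y = 25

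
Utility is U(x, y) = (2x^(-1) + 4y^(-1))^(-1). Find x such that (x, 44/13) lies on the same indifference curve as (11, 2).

x = 2

U depends on (x, y) only through S = 2x^(-1) + 4y^(-1), so equal utility means equal S. At (11, 2): S = 24/11.
With y = 44/13: 4·(44/13)^(-1) = 13/11, so 2x^(-1) = 24/11 − 13/11 = 1, i.e. x^(-1) = 0.5.
Hence x = 1/0.5 = 2.
Check: U(2, 44/13) = 0.4583.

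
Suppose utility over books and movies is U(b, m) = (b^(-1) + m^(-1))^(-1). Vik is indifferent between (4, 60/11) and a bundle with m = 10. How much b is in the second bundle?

b = 3

U depends on (b, m) only through S = b^(-1) + m^(-1), so equal utility means equal S. At (4, 60/11): S = 13/30.
With m = 10: 10^(-1) = 0.1, so b^(-1) = 13/30 − 0.1 = 1/3.
Hence b = 1/(1/3) = 3.
Check: U(3, 10) = 2.3077.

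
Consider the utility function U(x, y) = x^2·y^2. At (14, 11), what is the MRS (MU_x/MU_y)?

MU_x = 2·x·y^2 and MU_y = 2·x^2·y.
MRS = MU_x/MU_y = y/x.
At (14, 11): MRS = 11/14.
That is, one extra unit of x is worth 11/14 units of y at the margin.

MRS = 11/14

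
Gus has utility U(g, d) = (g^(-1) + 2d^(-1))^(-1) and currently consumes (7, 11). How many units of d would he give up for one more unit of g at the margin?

For CES with ρ = -1, MRS = (1/2)·(d/g)^2.
At (7, 11): MRS = 121/98.
That is, one extra unit of g is worth 121/98 units of d at the margin.

MRS = 121/98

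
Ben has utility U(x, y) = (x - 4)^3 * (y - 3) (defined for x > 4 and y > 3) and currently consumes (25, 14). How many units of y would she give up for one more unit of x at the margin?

MRS = 11/7

MU_x = 3·(x−4)^2·(y−3), MU_y = (x−4)^3.
MRS = (3/1)·(y−3)/(x−4).
At (25, 14): MRS = 11/7.
That is, one extra unit of x is worth 11/7 units of y at the margin.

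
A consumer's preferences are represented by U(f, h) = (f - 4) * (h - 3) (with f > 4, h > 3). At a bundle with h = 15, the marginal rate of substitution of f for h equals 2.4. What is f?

MU_f = (h−3), MU_h = (f−4).
MRS = (h−3)/(f−4).
Substitute h = 15: MRS = 12/(f − 4). Setting this equal to 2.4 gives f − 4 = 12/2.4 = 5, so f = 9.

f = 9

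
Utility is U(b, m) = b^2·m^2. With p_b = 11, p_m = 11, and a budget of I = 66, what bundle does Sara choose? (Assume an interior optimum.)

b* = 3, m* = 3

MU_b = 2·b·m^2 and MU_m = 2·b^2·m.
MRS = MU_b/MU_m = m/b.
Tangency: set MRS = p_b/p_m = 11/11 = 1.
So m/b = 1, i.e. m = b.
Substitute into the budget 11·b + 11·m = 66: 22·b = 66, so b* = 3.
Then m* = 3.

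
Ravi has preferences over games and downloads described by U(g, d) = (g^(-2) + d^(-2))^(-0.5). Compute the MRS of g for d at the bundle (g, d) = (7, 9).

MRS = 729/343

For CES with ρ = -2, MRS = (d/g)^3.
At (7, 9): MRS = 729/343.
That is, one extra unit of g is worth 729/343 units of d at the margin.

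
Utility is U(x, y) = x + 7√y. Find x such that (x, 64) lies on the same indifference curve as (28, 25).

U(28, 25) = 63.
Set U(x, 64) = 63 and solve.
With y = 64: √64 = 8, so x = 63 − 7·8 = 7.
Check: U(7, 64) = 63.

x = 7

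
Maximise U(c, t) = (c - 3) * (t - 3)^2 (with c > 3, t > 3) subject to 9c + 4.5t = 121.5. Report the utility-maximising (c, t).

MU_c = (t−3)^2, MU_t = 2·(c−3)·(t−3).
MRS = (1/2)·(t−3)/(c−3).
Tangency: set MRS = p_c/p_t = 9/4.5 = 2.
So (1/2)·(t − 3)/(c − 3) = 2, i.e. (t − 3) = 4·(c − 3).
Rewrite the budget in excess-of-subsistence terms: 9·(c − 3) + 4.5·(t − 3) = 121.5 − 9·3 − 4.5·3 = 81.
Substituting, 27·(c − 3) = 81, so c − 3 = 3 and c* = 6.
Then t − 3 = 4·3 = 12, so t* = 15.

c* = 6, t* = 15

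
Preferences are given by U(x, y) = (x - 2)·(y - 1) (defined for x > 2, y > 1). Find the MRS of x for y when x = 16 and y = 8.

MRS = 0.5

MU_x = (y−1), MU_y = (x−2).
MRS = (y−1)/(x−2).
At (16, 8): MRS = 0.5.
That is, one extra unit of x is worth 0.5 units of y at the margin.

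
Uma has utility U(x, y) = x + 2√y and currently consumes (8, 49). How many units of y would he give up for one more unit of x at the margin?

MU_x = 1, MU_y = 2/(2√y).
MRS = 1 ÷ (2/(2√y)).
At (8, 49): MRS = 7.
The indifference curve has slope −7 at this bundle.

MRS = 7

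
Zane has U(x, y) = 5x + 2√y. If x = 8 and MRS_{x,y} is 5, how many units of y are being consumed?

y = 1

MU_x = 5, MU_y = 2/(2√y).
MRS = 5 ÷ (2/(2√y)).
MRS depends only on y: 5·√y = 5 ⇒ √y = 5/5 = 1 ⇒ y = 1.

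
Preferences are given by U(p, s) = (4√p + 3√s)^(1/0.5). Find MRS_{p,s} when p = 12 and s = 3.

MRS = 2/3

For CES with ρ = 0.5, MRS = (4/3)·√(s/p).
At (12, 3): MRS = 2/3.
The indifference curve has slope −2/3 at this bundle.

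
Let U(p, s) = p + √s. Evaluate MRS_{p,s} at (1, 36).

MU_p = 1, MU_s = 1/(2√s).
MRS = 1 ÷ (1/(2√s)).
At (1, 36): MRS = 12.
That is, one extra unit of p is worth 12 units of s at the margin.

MRS = 12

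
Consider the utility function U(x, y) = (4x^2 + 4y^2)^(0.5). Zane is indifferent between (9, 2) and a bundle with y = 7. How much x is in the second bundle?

U depends on (x, y) only through S = 4x^2 + 4y^2, so equal utility means equal S. At (9, 2): S = 340.
With y = 7: 4·7^2 = 196, so 4x^2 = 340 − 196 = 144, i.e. x^2 = 36.
Hence x = √36 = 6.
Check: U(6, 7) = 18.4391.

x = 6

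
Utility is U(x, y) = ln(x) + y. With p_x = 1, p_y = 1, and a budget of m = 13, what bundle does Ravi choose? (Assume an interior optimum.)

MU_x = 1/x, MU_y = 1.
MRS = 1/x ÷ 1.
Tangency: set MRS = p_x/p_y = 1/1 = 1.
MRS depends only on x: 1/x = 1 ⇒ x* = 1/1 = 1.
From the budget, 1·y = 13 − 1·1 = 12, so y* = 12.

x* = 1, y* = 12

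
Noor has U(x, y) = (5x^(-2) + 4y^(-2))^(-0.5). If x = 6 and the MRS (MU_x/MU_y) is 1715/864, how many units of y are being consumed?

y = 7

For CES with ρ = -2, MRS = (5/4)·(y/x)^3.
Setting (5/4)·(y/6)^3 = 1715/864 gives (y/6)^3 = 343/216, so y/6 = 7/6 and y = 7.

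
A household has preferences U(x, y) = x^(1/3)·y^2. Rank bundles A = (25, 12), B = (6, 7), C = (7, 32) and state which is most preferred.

Evaluate utility at each bundle:
U(A) = 421.059.
U(B) = 89.039.
U(C) = 1958.842.
Highest utility is C, so C ≻ A ≻ B.

Bundle C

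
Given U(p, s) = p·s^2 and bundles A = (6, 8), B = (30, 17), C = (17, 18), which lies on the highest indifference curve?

Evaluate utility at each bundle:
U(A) = 384.
U(B) = 8670.
U(C) = 5508.
Highest utility is B, so B ≻ C ≻ A.

Bundle B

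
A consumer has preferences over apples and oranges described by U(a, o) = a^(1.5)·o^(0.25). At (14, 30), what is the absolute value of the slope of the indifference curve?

MU_a = 1.5·√a·o^(0.25) and MU_o = 0.25·a^(1.5)·o^(-0.75).
MRS = MU_a/MU_o = (6)·o/a.
At (14, 30): MRS = 90/7.
So at (14, 30) the consumer would give up 90/7 units of o for one more unit of a.

MRS = 90/7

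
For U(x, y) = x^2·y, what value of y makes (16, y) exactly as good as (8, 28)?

y = 7

U(8, 28) = 1792.
Set U(16, y) = 1792 and solve.
With x = 16: 16^2 = 256, so y = 1792/256 = 7.
Check: U(16, 7) = 1792.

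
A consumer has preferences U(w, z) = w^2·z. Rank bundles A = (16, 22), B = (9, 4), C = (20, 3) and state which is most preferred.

Bundle A

Evaluate utility at each bundle:
U(A) = 5632.
U(B) = 324.
U(C) = 1200.
Highest utility is A, so A ≻ C ≻ B.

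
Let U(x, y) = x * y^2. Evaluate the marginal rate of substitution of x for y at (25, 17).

MRS = 17/50

MU_x = y^2 and MU_y = 2·x·y.
MRS = MU_x/MU_y = (1/2)·y/x.
At (25, 17): MRS = 17/50.
The indifference curve has slope −17/50 at this bundle.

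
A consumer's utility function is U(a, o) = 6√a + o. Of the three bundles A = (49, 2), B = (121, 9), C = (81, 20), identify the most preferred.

Evaluate utility at each bundle:
U(A) = 44.000.
U(B) = 75.000.
U(C) = 74.000.
Highest utility is B, so B ≻ C ≻ A.

Bundle B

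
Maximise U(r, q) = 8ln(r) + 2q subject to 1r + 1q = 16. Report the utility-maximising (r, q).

MU_r = 8/r, MU_q = 2.
MRS = 8/r ÷ 2.
Tangency: set MRS = p_r/p_q = 1/1 = 1.
MRS depends only on r: 4/r = 1 ⇒ r* = 4/1 = 4.
From the budget, 1·q = 16 − 1·4 = 12, so q* = 12.

r* = 4, q* = 12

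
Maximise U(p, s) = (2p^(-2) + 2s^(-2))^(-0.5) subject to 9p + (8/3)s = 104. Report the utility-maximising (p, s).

For CES with ρ = -2, MRS = (s/p)^3.
Tangency: set MRS = p_p/p_s = 9/(8/3) = 3.375.
So (s/p)^3 = 3.375; taking the cube root, s/p = 1.5, i.e. s = 1.5·p.
Substitute into the budget 9·p + (8/3)·s = 104: 13·p = 104, so p* = 8 and s* = 1.5·8 = 12.

p* = 8, s* = 12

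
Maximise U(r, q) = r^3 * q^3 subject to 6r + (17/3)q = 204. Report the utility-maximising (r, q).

MU_r = 3·r^2·q^3 and MU_q = 3·r^3·q^2.
MRS = MU_r/MU_q = q/r.
Tangency: set MRS = p_r/p_q = 6/(17/3) = 18/17.
So q/r = 18/17, i.e. q = (18/17)·r.
Substitute into the budget 6·r + (17/3)·q = 204: 12·r = 204, so r* = 17.
Then q* = (18/17)·17 = 18.

r* = 17, q* = 18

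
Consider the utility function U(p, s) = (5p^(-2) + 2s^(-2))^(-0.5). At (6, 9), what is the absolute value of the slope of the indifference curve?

For CES with ρ = -2, MRS = (5/2)·(s/p)^3.
At (6, 9): MRS = 135/16.
That is, one extra unit of p is worth 135/16 units of s at the margin.

MRS = 135/16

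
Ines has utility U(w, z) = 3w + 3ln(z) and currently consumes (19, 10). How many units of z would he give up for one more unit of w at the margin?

MRS = 10

MU_w = 3, MU_z = 3/z.
MRS = 3 ÷ (3/z).
At (19, 10): MRS = 10.
That is, one extra unit of w is worth 10 units of z at the margin.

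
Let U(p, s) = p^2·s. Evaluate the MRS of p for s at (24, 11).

MRS = 11/12

MU_p = 2·p·s and MU_s = p^2.
MRS = MU_p/MU_s = (2/1)·s/p.
At (24, 11): MRS = 11/12.
That is, one extra unit of p is worth 11/12 units of s at the margin.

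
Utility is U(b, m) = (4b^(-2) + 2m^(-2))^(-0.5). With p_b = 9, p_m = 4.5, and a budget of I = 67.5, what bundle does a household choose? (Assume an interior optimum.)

b* = 5, m* = 5

For CES with ρ = -2, MRS = (4/2)·(m/b)^3.
Tangency: set MRS = p_b/p_m = 9/4.5 = 2.
So (m/b)^3 = 1; taking the cube root, m/b = 1, i.e. m = b.
Substitute into the budget 9·b + 4.5·m = 67.5: 13.5·b = 67.5, so b* = 5 and m* = 5.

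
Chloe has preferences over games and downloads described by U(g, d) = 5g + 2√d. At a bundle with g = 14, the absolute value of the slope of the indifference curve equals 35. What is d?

d = 49

MU_g = 5, MU_d = 2/(2√d).
MRS = 5 ÷ (2/(2√d)).
MRS depends only on d: 5·√d = 35 ⇒ √d = 35/5 = 7 ⇒ d = 49.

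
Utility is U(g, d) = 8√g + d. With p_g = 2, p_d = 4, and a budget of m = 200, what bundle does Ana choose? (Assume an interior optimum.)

g* = 64, d* = 18

MU_g = 8/(2√g), MU_d = 1.
MRS = 8/(2√g) ÷ 1.
Tangency: set MRS = p_g/p_d = 2/4 = 0.5.
MRS depends only on g: 4/√g = 0.5 ⇒ √g = 4/0.5 = 8 ⇒ g* = 64.
From the budget, 4·d = 200 − 2·64 = 72, so d* = 18.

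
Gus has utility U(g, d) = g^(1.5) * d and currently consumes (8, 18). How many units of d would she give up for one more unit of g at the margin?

MRS = 3.375

MU_g = 1.5·√g·d and MU_d = g^(1.5).
MRS = MU_g/MU_d = (1.5)·d/g.
At (8, 18): MRS = 3.375.
That is, one extra unit of g is worth 3.375 units of d at the margin.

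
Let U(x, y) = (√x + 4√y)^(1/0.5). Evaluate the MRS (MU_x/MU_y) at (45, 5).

MRS = 1/12

For CES with ρ = 0.5, MRS = (1/4)·√(y/x).
At (45, 5): MRS = 1/12.
That is, one extra unit of x is worth 1/12 units of y at the margin.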